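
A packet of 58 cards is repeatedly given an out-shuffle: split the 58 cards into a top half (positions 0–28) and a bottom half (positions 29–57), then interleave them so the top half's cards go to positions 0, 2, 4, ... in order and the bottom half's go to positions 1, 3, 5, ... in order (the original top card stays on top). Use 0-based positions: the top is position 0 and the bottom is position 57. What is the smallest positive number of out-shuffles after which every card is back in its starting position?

18

The out-shuffle permutes the 58 positions with cycle lengths [1, 1, 2, 18, 18, 18].
Every card is home exactly when every cycle has completed a whole number of laps, i.e. after lcm(1, 2, 18) = 18 out-shuffles.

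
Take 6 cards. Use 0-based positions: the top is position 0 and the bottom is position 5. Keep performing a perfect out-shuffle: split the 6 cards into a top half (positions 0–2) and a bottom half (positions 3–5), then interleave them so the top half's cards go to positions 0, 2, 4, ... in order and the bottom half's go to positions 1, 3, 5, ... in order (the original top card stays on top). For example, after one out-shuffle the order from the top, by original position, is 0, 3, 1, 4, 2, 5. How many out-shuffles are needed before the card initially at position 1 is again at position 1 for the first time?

Follow position 1 under repeated out-shuffles:
1 → 2 → 4 → 3 → 1
It first returns after 4 out-shuffles.

4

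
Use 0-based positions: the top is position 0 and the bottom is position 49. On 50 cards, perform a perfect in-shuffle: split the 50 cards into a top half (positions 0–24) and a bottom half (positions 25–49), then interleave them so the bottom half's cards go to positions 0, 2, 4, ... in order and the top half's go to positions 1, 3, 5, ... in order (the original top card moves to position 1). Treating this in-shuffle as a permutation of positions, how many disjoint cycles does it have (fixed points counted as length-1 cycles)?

7

Trace each unvisited position around until it returns:
(0 1 3 7 15 31 12 25) (2 5 11 23 47 44 38 26) (4 9 19 39 28 6 13 27) (8 17 35 20 41 32 14 29) (10 21 43 36 22 45 40 30) (16 33) (18 37 24 49 48 46 42 34)
7 cycles in total.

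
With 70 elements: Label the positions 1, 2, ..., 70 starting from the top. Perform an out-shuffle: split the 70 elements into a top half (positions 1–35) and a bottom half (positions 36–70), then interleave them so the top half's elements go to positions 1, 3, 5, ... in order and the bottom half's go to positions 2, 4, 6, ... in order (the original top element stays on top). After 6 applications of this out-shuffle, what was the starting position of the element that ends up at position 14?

Work backwards from position 14, undoing one out-shuffle at a time:
14 ← 42 ← 56 ← 63 ← 32 ← 51 ← 26
So the element now at position 14 started at position 26.

26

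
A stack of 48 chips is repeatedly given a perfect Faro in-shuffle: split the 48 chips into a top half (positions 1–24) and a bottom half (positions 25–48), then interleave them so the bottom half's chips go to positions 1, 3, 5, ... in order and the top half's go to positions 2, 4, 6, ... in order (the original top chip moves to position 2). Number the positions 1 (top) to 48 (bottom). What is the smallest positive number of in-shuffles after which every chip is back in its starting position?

21

The in-shuffle permutes the 48 positions with cycle lengths [3, 3, 21, 21].
Every chip is home exactly when every cycle has completed a whole number of laps, i.e. after lcm(3, 21) = 21 in-shuffles.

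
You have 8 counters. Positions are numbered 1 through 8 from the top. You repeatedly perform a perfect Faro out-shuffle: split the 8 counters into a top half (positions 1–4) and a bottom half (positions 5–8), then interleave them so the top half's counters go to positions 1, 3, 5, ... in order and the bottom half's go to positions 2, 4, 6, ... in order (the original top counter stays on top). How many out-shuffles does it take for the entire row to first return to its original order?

3

The out-shuffle permutes the 8 positions with cycle lengths [1, 1, 3, 3].
Every counter is home exactly when every cycle has completed a whole number of laps, i.e. after lcm(1, 3) = 3 out-shuffles.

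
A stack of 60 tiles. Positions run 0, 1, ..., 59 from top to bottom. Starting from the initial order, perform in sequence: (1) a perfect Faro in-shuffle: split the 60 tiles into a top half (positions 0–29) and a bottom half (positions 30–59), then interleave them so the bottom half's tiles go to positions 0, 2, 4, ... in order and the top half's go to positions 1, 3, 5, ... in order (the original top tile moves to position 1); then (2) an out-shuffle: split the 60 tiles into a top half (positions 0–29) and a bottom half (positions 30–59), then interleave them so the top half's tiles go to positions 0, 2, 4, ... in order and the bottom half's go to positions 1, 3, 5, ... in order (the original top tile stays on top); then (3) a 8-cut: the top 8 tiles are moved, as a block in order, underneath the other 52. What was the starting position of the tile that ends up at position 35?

25

Undo the operations in reverse order, starting from position 35:
  undo op 3 (cut 8): 35 ← 43
  undo op 2 (out-shuffle, from bottom half): 43 ← 51
  undo op 1 (in-shuffle, from top half): 51 ← 25
So the tile at position 35 came from original position 25.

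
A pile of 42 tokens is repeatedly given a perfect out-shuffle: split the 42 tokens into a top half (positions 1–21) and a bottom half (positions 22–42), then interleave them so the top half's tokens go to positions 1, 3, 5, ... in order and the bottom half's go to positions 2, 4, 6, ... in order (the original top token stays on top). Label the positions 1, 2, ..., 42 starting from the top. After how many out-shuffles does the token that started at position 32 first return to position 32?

20

Follow position 32 under repeated out-shuffles:
32 → 22 → 2 → 3 → 5 → 9 → 17 → 33 → 24 → 6 → 11 → 21 → 41 → 40 → 38 → 34 → 26 → 10 → 19 → 37 → 32
It first returns after 20 out-shuffles.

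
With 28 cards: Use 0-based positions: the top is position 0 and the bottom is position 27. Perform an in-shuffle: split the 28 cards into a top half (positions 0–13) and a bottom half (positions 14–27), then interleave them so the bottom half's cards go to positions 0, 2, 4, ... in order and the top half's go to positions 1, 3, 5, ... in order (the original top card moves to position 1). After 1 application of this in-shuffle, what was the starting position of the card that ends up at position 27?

13

Work backwards from position 27, undoing one in-shuffle at a time:
27 ← 13
So the card now at position 27 started at position 13.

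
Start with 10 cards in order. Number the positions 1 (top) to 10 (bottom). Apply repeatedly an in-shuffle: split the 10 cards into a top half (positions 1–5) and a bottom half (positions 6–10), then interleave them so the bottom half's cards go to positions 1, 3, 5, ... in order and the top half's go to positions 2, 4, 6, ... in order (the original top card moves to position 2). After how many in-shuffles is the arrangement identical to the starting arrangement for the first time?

10

The in-shuffle permutes the 10 positions with cycle lengths [10].
Every card is home exactly when every cycle has completed a whole number of laps, i.e. after lcm(10) = 10 in-shuffles.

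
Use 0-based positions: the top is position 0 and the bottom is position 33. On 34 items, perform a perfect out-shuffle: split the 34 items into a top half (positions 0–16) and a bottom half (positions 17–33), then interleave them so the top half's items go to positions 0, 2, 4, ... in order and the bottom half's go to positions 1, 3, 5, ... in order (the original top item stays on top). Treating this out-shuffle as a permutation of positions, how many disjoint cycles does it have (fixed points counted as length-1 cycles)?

Trace each unvisited position around until it returns:
(0) (1 2 4 8 16 32 31 29 25 17) (3 6 12 24 15 30 27 21 9 18) (5 10 20 7 14 28 23 13 26 19) (11 22) (33)
6 cycles in total.

6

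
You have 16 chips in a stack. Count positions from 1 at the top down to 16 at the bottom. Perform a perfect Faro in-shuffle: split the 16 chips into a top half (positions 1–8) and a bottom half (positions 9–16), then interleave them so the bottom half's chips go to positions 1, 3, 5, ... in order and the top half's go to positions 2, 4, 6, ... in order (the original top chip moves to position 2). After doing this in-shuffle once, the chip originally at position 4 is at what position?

8

Track the chip's position through each in-shuffle:
4 → 8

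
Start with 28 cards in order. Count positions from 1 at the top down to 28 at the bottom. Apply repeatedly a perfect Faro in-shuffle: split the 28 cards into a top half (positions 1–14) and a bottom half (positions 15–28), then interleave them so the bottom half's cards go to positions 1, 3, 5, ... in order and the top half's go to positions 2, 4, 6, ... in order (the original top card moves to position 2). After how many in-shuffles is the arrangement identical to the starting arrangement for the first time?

28

The in-shuffle permutes the 28 positions with cycle lengths [28].
Every card is home exactly when every cycle has completed a whole number of laps, i.e. after lcm(28) = 28 in-shuffles.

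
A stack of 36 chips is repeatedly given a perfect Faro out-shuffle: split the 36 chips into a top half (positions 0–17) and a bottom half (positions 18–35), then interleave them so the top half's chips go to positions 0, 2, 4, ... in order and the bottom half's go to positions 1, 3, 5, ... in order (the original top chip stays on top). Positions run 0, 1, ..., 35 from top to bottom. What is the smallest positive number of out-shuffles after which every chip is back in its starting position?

12

The out-shuffle permutes the 36 positions with cycle lengths [1, 1, 3, 3, 4, 12, 12].
Every chip is home exactly when every cycle has completed a whole number of laps, i.e. after lcm(1, 3, 4, 12) = 12 out-shuffles.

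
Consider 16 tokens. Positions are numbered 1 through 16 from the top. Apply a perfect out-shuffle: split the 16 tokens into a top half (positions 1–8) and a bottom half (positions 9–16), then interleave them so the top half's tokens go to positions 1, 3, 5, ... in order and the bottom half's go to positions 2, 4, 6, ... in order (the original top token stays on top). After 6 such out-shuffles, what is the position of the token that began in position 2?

5

Track the token's position through each out-shuffle:
2 → 3 → 5 → 9 → 2 → 3 → 5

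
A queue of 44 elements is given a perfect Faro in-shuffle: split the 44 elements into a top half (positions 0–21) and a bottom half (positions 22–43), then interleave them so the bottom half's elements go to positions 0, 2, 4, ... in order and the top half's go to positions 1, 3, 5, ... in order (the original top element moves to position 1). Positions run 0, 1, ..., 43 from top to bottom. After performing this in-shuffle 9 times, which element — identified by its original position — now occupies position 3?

31

Work backwards from position 3, undoing one in-shuffle at a time:
3 ← 1 ← 0 ← 22 ← 33 ← 16 ← 30 ← 37 ← 18 ← 31
So the element now at position 3 started at position 31.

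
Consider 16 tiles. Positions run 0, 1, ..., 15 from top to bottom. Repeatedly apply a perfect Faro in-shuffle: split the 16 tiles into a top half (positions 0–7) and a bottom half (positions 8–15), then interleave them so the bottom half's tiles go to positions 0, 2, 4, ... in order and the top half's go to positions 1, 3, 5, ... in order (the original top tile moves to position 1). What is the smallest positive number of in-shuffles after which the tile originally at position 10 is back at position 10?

8

Follow position 10 under repeated in-shuffles:
10 → 4 → 9 → 2 → 5 → 11 → 6 → 13 → 10
It first returns after 8 in-shuffles.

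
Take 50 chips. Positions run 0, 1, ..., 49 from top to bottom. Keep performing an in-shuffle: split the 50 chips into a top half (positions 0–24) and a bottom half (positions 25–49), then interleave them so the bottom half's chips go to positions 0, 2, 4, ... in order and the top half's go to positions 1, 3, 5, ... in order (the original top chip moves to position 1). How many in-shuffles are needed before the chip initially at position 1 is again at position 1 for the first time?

8

Follow position 1 under repeated in-shuffles:
1 → 3 → 7 → 15 → 31 → 12 → 25 → 0 → 1
It first returns after 8 in-shuffles.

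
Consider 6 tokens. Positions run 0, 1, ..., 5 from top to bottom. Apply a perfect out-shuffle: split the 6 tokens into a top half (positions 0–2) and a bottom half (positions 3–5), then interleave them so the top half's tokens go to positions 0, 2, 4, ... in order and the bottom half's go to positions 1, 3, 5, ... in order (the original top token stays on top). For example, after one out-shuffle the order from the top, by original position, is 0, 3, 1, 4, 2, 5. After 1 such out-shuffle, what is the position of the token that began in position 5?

Position 5 is a fixed point of every out-shuffle, so the token never moves.

5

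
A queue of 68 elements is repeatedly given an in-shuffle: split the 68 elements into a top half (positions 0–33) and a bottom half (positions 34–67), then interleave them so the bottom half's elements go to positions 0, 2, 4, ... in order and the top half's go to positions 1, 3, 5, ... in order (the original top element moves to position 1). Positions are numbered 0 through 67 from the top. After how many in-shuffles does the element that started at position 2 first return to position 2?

11

Follow position 2 under repeated in-shuffles:
2 → 5 → 11 → 23 → 47 → 26 → 53 → 38 → 8 → 17 → 35 → 2
It first returns after 11 in-shuffles.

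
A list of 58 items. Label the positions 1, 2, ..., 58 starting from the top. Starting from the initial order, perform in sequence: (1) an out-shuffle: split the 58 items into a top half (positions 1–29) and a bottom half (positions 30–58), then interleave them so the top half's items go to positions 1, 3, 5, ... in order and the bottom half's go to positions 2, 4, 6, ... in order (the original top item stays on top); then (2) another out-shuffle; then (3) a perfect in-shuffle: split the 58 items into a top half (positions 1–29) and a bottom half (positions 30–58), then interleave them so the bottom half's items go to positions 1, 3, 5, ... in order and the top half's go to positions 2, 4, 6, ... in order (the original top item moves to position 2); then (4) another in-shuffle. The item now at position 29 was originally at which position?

49

Undo the operations in reverse order, starting from position 29:
  undo op 4 (in-shuffle, from bottom half): 29 ← 44
  undo op 3 (in-shuffle, from top half): 44 ← 22
  undo op 2 (out-shuffle, from bottom half): 22 ← 40
  undo op 1 (out-shuffle, from bottom half): 40 ← 49
So the item at position 29 came from original position 49.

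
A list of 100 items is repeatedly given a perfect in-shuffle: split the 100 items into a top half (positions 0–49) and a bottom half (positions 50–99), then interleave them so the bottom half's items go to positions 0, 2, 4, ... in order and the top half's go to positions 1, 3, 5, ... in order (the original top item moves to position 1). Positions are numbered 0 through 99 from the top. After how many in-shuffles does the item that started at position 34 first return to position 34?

Follow position 34 under repeated in-shuffles:
34 → 69 → 38 → 77 → 54 → 8 → 17 → 35 → ... → 34 (length 100)
It first returns after 100 in-shuffles.

100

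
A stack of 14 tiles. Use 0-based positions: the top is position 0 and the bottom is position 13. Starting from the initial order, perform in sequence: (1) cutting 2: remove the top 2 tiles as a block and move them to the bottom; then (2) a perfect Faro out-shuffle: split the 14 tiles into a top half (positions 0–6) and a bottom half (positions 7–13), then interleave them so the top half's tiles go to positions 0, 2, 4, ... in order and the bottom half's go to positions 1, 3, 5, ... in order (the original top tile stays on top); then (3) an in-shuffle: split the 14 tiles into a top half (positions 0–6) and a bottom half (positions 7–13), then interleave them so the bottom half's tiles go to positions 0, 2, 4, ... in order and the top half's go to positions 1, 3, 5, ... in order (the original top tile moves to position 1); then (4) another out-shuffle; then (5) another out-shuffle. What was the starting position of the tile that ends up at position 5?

11

Undo the operations in reverse order, starting from position 5:
  undo op 5 (out-shuffle, from bottom half): 5 ← 9
  undo op 4 (out-shuffle, from bottom half): 9 ← 11
  undo op 3 (in-shuffle, from top half): 11 ← 5
  undo op 2 (out-shuffle, from bottom half): 5 ← 9
  undo op 1 (cut 2): 9 ← 11
So the tile at position 5 came from original position 11.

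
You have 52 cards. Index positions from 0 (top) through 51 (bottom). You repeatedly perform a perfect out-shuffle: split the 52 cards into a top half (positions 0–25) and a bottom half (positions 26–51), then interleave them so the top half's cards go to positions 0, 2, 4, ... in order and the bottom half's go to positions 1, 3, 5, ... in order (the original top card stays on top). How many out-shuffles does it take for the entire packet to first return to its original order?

8

The out-shuffle permutes the 52 positions with cycle lengths [1, 1, 2, 8, 8, 8, 8, 8, 8].
Every card is home exactly when every cycle has completed a whole number of laps, i.e. after lcm(1, 2, 8) = 8 out-shuffles.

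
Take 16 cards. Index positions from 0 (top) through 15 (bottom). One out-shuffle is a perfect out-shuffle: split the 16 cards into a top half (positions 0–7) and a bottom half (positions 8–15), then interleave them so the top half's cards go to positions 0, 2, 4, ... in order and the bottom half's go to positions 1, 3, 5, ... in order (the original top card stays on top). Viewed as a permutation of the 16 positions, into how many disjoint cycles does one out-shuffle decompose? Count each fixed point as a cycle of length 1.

6

Trace each unvisited position around until it returns:
(0) (1 2 4 8) (3 6 12 9) (5 10) (7 14 13 11) (15)
6 cycles in total.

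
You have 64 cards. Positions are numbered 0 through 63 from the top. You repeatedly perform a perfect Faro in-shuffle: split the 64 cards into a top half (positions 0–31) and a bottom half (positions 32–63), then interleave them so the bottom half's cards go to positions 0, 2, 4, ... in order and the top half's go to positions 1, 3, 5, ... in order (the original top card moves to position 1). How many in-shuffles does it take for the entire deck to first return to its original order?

12

The in-shuffle permutes the 64 positions with cycle lengths [4, 12, 12, 12, 12, 12].
Every card is home exactly when every cycle has completed a whole number of laps, i.e. after lcm(4, 12) = 12 in-shuffles.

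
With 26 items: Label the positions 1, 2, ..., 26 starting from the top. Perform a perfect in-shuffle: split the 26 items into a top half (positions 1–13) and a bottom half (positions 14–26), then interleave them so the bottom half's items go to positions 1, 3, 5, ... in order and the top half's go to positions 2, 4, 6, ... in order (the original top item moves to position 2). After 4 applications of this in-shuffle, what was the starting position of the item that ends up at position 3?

Work backwards from position 3, undoing one in-shuffle at a time:
3 ← 15 ← 21 ← 24 ← 12
So the item now at position 3 started at position 12.

12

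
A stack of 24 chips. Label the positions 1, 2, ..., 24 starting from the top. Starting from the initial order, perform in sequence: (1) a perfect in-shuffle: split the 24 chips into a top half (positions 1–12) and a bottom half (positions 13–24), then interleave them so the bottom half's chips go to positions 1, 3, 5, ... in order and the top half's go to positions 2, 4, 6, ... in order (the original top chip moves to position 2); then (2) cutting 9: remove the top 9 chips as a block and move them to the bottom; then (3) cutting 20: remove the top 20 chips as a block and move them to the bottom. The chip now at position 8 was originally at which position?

19

Undo the operations in reverse order, starting from position 8:
  undo op 3 (cut 20): 8 ← 4
  undo op 2 (cut 9): 4 ← 13
  undo op 1 (in-shuffle, from bottom half): 13 ← 19
So the chip at position 8 came from original position 19.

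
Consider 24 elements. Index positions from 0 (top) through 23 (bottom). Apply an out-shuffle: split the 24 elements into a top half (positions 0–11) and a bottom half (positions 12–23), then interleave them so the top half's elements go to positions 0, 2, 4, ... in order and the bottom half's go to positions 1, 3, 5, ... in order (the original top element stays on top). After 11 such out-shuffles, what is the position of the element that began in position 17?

17

Track the element's position through each out-shuffle:
17 → 11 → 22 → 21 → 19 → 15 → 7 → 14 → 5 → 10 → 20 → 17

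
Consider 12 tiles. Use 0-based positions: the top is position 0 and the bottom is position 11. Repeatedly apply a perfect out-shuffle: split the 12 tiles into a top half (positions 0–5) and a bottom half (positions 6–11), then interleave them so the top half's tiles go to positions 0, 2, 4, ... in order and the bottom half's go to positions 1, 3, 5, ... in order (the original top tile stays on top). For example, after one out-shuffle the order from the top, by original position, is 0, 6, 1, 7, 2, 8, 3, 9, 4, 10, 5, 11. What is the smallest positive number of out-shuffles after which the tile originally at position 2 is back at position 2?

10

Follow position 2 under repeated out-shuffles:
2 → 4 → 8 → 5 → 10 → 9 → 7 → 3 → 6 → 1 → 2
It first returns after 10 out-shuffles.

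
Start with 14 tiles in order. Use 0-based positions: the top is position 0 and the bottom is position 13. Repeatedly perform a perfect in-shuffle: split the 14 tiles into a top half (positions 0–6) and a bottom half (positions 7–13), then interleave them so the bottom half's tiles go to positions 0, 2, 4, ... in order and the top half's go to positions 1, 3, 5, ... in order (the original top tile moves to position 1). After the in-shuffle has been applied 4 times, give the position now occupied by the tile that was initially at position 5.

Track the tile's position through each in-shuffle:
5 → 11 → 8 → 2 → 5

5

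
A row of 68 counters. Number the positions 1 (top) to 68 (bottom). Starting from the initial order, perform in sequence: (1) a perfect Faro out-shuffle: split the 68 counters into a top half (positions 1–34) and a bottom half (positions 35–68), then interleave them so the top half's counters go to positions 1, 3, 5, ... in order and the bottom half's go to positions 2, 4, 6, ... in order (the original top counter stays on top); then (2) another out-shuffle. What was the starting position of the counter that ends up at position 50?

Undo the operations in reverse order, starting from position 50:
  undo op 2 (out-shuffle, from bottom half): 50 ← 59
  undo op 1 (out-shuffle, from top half): 59 ← 30
So the counter at position 50 came from original position 30.

30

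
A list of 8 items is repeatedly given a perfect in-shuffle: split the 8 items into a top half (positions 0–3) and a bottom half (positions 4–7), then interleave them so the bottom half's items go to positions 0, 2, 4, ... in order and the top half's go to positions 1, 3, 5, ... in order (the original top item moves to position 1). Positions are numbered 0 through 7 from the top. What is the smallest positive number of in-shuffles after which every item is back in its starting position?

The in-shuffle permutes the 8 positions with cycle lengths [2, 6].
Every item is home exactly when every cycle has completed a whole number of laps, i.e. after lcm(2, 6) = 6 in-shuffles.

6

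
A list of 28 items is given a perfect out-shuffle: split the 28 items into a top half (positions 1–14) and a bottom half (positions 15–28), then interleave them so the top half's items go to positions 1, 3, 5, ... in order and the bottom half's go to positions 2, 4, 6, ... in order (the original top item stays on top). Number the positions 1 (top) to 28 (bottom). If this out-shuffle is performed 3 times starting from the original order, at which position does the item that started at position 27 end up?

Track the item's position through each out-shuffle:
27 → 26 → 24 → 20

20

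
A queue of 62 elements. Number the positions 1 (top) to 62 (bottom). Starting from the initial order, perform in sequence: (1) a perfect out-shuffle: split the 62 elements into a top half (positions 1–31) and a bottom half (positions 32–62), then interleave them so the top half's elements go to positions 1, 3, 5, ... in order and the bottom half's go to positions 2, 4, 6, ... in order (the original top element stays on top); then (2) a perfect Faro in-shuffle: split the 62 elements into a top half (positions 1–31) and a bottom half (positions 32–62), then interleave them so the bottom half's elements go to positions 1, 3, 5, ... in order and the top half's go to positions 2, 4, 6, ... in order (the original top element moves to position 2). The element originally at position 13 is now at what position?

50

Track the element from position 13 forward through each operation:
  after op 1 (out-shuffle): 13 → 25
  after op 2 (in-shuffle): 25 → 50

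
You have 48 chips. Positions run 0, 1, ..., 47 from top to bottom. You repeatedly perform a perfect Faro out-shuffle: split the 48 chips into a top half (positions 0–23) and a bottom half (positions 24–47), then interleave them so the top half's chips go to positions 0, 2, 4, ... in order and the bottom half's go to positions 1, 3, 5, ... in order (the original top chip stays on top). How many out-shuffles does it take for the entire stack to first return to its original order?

The out-shuffle permutes the 48 positions with cycle lengths [1, 1, 23, 23].
Every chip is home exactly when every cycle has completed a whole number of laps, i.e. after lcm(1, 23) = 23 out-shuffles.

23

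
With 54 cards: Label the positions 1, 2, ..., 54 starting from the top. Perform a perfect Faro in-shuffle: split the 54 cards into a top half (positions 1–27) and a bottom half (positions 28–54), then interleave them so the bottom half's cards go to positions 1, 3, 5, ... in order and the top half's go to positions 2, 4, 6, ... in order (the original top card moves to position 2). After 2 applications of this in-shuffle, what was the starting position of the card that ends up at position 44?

11

Work backwards from position 44, undoing one in-shuffle at a time:
44 ← 22 ← 11
So the card now at position 44 started at position 11.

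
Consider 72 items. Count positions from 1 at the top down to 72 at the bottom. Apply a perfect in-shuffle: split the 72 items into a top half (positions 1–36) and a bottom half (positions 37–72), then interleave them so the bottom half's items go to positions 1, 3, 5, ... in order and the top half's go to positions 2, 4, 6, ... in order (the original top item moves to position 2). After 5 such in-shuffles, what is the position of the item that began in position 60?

22

Track the item's position through each in-shuffle:
60 → 47 → 21 → 42 → 11 → 22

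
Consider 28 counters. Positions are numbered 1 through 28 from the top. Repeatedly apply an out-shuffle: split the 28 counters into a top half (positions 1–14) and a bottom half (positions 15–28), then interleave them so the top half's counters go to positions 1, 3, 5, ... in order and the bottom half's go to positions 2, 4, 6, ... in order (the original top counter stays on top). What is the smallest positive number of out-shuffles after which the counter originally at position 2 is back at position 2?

Follow position 2 under repeated out-shuffles:
2 → 3 → 5 → 9 → 17 → 6 → 11 → 21 → 14 → 27 → 26 → 24 → 20 → 12 → 23 → 18 → 8 → 15 → 2
It first returns after 18 out-shuffles.

18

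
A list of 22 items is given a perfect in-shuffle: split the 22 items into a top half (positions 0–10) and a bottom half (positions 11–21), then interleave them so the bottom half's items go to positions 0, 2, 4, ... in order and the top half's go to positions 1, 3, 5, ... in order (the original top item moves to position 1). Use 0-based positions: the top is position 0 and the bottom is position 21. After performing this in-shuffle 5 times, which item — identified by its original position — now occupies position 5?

Work backwards from position 5, undoing one in-shuffle at a time:
5 ← 2 ← 12 ← 17 ← 8 ← 15
So the item now at position 5 started at position 15.

15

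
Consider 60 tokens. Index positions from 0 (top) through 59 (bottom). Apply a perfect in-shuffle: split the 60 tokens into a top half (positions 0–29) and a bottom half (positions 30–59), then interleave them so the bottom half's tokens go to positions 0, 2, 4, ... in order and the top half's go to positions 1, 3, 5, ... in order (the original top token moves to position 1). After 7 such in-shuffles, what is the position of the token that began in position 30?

Track the token's position through each in-shuffle:
30 → 0 → 1 → 3 → 7 → 15 → 31 → 2

2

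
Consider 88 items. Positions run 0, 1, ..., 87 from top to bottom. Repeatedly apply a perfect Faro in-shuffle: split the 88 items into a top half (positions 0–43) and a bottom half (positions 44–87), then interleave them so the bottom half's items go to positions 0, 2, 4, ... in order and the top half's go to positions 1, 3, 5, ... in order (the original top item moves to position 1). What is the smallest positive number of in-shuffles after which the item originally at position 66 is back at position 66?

Follow position 66 under repeated in-shuffles:
66 → 44 → 0 → 1 → 3 → 7 → 15 → 31 → 63 → 38 → 77 → 66
It first returns after 11 in-shuffles.

11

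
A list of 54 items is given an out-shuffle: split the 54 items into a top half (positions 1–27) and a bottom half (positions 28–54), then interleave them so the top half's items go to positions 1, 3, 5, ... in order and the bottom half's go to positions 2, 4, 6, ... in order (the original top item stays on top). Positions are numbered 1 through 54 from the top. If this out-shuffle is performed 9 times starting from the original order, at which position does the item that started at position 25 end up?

Track the item's position through each out-shuffle:
25 → 49 → 44 → 34 → 14 → 27 → 53 → 52 → 50 → 46

46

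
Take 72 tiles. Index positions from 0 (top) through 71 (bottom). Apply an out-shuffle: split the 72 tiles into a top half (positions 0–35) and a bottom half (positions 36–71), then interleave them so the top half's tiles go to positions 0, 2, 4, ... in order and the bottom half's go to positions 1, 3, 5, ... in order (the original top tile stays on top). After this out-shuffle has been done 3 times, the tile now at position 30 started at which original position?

Work backwards from position 30, undoing one out-shuffle at a time:
30 ← 15 ← 43 ← 57
So the tile now at position 30 started at position 57.

57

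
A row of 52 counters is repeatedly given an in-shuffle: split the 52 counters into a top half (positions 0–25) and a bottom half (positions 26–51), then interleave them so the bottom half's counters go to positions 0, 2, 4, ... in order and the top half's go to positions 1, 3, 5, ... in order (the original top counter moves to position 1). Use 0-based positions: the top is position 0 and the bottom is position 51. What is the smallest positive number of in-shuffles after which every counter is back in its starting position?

The in-shuffle permutes the 52 positions with cycle lengths [52].
Every counter is home exactly when every cycle has completed a whole number of laps, i.e. after lcm(52) = 52 in-shuffles.

52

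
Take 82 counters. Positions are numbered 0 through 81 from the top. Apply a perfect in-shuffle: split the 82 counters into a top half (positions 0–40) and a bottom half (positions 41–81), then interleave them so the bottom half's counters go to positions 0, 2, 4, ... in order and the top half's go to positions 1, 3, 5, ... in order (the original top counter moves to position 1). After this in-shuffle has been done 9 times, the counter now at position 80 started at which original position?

70

Work backwards from position 80, undoing one in-shuffle at a time:
80 ← 81 ← 40 ← 61 ← 30 ← 56 ← 69 ← 34 ← 58 ← 70
So the counter now at position 80 started at position 70.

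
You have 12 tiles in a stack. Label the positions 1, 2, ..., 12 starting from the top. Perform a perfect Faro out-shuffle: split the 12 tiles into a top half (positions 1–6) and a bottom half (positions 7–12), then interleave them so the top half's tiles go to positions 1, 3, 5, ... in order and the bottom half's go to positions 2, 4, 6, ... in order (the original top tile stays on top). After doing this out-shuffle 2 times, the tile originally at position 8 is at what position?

Track the tile's position through each out-shuffle:
8 → 4 → 7

7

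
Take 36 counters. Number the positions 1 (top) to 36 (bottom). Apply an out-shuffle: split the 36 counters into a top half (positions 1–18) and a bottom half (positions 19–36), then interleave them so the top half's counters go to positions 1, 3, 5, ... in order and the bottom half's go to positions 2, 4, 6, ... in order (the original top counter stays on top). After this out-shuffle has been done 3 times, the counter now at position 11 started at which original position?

11

Work backwards from position 11, undoing one out-shuffle at a time:
11 ← 6 ← 21 ← 11
So the counter now at position 11 started at position 11.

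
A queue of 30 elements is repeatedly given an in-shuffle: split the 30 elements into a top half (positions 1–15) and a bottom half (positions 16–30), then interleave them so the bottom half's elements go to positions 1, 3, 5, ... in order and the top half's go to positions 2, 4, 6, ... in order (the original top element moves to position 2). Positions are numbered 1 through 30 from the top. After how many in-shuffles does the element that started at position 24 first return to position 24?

5

Follow position 24 under repeated in-shuffles:
24 → 17 → 3 → 6 → 12 → 24
It first returns after 5 in-shuffles.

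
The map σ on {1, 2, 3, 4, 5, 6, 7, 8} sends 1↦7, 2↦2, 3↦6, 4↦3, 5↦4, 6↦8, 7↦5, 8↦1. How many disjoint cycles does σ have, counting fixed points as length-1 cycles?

2

Cycle decomposition: (1 7 5 4 3 6 8) (2).
2 cycles.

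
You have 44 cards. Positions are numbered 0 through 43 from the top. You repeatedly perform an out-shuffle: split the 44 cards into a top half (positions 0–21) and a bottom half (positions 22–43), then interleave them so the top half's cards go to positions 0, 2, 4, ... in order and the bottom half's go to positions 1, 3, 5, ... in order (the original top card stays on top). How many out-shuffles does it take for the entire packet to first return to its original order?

14

The out-shuffle permutes the 44 positions with cycle lengths [1, 1, 14, 14, 14].
Every card is home exactly when every cycle has completed a whole number of laps, i.e. after lcm(1, 14) = 14 out-shuffles.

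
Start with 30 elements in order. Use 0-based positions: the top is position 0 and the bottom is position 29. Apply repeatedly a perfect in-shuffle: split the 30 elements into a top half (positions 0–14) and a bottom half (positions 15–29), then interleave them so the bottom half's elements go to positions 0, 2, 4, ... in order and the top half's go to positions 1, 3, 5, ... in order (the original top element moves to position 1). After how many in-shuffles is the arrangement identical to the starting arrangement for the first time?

5

The in-shuffle permutes the 30 positions with cycle lengths [5, 5, 5, 5, 5, 5].
Every element is home exactly when every cycle has completed a whole number of laps, i.e. after lcm(5) = 5 in-shuffles.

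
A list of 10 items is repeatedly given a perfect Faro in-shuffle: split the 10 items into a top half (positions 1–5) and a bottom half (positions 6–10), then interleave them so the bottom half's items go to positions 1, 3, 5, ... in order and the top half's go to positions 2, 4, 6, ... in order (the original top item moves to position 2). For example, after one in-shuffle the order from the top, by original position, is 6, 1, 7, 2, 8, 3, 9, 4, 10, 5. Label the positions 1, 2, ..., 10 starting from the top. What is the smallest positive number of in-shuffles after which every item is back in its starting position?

10

The in-shuffle permutes the 10 positions with cycle lengths [10].
Every item is home exactly when every cycle has completed a whole number of laps, i.e. after lcm(10) = 10 in-shuffles.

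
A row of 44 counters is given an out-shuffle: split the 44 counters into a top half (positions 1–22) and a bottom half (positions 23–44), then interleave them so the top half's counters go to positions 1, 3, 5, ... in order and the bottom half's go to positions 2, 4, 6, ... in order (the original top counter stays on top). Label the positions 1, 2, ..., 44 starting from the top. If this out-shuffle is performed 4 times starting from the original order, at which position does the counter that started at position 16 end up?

26

Track the counter's position through each out-shuffle:
16 → 31 → 18 → 35 → 26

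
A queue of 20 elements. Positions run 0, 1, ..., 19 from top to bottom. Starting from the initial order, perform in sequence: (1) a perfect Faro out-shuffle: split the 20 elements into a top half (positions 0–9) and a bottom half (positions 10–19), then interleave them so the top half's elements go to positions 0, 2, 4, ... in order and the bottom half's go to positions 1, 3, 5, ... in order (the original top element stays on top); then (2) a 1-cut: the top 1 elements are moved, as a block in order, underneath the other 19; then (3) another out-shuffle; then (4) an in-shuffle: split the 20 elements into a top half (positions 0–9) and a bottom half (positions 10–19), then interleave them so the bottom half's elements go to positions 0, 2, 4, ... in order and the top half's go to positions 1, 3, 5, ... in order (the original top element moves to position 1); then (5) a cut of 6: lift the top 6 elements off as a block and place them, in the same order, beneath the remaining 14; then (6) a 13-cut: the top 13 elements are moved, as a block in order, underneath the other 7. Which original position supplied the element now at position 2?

Undo the operations in reverse order, starting from position 2:
  undo op 6 (cut 13): 2 ← 15
  undo op 5 (cut 6): 15 ← 1
  undo op 4 (in-shuffle, from top half): 1 ← 0
  undo op 3 (out-shuffle, from top half): 0 ← 0
  undo op 2 (cut 1): 0 ← 1
  undo op 1 (out-shuffle, from bottom half): 1 ← 10
So the element at position 2 came from original position 10.

10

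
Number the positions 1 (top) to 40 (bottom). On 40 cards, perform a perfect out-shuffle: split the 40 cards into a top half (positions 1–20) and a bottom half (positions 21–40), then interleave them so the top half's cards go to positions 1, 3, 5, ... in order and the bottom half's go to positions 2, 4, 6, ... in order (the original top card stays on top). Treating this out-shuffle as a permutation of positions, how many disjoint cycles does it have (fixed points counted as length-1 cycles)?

6

Trace each unvisited position around until it returns:
(1) (2 3 5 9 17 33 ... len 12) (4 7 13 25 10 19 ... len 12) (8 15 29 18 35 30 ... len 12) (14 27) (40)
6 cycles in total.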